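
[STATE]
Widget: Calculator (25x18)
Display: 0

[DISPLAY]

                        0
┌───┬───┬───┬───┐        
│ 7 │ 8 │ 9 │ ÷ │        
├───┼───┼───┼───┤        
│ 4 │ 5 │ 6 │ × │        
├───┼───┼───┼───┤        
│ 1 │ 2 │ 3 │ - │        
├───┼───┼───┼───┤        
│ 0 │ . │ = │ + │        
├───┼───┼───┼───┤        
│ C │ MC│ MR│ M+│        
└───┴───┴───┴───┘        
                         
                         
                         
                         
                         
                         


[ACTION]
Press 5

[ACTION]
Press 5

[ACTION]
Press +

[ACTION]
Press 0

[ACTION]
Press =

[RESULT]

                       55
┌───┬───┬───┬───┐        
│ 7 │ 8 │ 9 │ ÷ │        
├───┼───┼───┼───┤        
│ 4 │ 5 │ 6 │ × │        
├───┼───┼───┼───┤        
│ 1 │ 2 │ 3 │ - │        
├───┼───┼───┼───┤        
│ 0 │ . │ = │ + │        
├───┼───┼───┼───┤        
│ C │ MC│ MR│ M+│        
└───┴───┴───┴───┘        
                         
                         
                         
                         
                         
                         


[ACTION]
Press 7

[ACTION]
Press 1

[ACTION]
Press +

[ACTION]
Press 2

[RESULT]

                        2
┌───┬───┬───┬───┐        
│ 7 │ 8 │ 9 │ ÷ │        
├───┼───┼───┼───┤        
│ 4 │ 5 │ 6 │ × │        
├───┼───┼───┼───┤        
│ 1 │ 2 │ 3 │ - │        
├───┼───┼───┼───┤        
│ 0 │ . │ = │ + │        
├───┼───┼───┼───┤        
│ C │ MC│ MR│ M+│        
└───┴───┴───┴───┘        
                         
                         
                         
                         
                         
                         


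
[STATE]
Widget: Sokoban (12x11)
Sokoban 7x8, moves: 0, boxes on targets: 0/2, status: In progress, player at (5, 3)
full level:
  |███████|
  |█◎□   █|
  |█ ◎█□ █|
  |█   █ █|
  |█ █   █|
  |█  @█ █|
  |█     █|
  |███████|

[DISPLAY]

███████     
█◎□   █     
█ ◎█□ █     
█   █ █     
█ █   █     
█  @█ █     
█     █     
███████     
Moves: 0  0/
            
            


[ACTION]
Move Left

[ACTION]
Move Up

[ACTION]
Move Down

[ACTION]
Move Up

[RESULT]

███████     
█◎□   █     
█ ◎█□ █     
█   █ █     
█ █   █     
█ @ █ █     
█     █     
███████     
Moves: 3  0/
            
            


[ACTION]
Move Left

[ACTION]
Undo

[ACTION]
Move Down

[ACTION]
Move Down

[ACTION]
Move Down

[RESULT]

███████     
█◎□   █     
█ ◎█□ █     
█   █ █     
█ █   █     
█   █ █     
█ @   █     
███████     
Moves: 4  0/
            
            


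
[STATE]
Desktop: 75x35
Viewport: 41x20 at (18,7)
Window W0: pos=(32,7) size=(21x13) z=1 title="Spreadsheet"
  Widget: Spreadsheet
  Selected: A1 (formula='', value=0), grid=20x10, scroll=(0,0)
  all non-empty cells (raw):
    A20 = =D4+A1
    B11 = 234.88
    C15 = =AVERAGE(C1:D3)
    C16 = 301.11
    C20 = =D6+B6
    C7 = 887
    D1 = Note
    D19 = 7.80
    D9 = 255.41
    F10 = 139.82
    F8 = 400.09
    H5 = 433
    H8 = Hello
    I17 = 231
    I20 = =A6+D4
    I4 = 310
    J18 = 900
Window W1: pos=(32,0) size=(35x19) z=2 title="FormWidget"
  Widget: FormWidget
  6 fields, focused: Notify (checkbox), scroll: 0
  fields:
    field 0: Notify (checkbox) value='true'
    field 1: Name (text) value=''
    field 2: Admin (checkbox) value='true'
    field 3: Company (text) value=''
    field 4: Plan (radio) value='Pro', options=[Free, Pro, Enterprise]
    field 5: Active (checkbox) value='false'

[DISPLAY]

              ┃  Plan:       ( ) Free  (●
              ┃  Active:     [ ]         
              ┃                          
              ┃                          
              ┃                          
              ┃                          
              ┃                          
              ┃                          
              ┃                          
              ┃                          
              ┃                          
              ┗━━━━━━━━━━━━━━━━━━━━━━━━━━
              ┗━━━━━━━━━━━━━━━━━━━┛      
                                         
                                         
                                         
                                         
                                         
                                         
                                         


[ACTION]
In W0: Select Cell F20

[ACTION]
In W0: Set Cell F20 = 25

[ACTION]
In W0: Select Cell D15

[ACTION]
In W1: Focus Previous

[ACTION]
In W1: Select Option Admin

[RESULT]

              ┃  Plan:       ( ) Free  (●
              ┃> Active:     [ ]         
              ┃                          
              ┃                          
              ┃                          
              ┃                          
              ┃                          
              ┃                          
              ┃                          
              ┃                          
              ┃                          
              ┗━━━━━━━━━━━━━━━━━━━━━━━━━━
              ┗━━━━━━━━━━━━━━━━━━━┛      
                                         
                                         
                                         
                                         
                                         
                                         
                                         


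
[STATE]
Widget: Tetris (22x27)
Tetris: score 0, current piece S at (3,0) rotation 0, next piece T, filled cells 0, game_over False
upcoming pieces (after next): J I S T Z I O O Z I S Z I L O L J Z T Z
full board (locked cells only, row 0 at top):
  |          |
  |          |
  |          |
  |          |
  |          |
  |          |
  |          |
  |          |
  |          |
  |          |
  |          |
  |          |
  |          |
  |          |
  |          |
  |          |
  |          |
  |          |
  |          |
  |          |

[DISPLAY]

    ░░    │Next:      
   ░░     │ ▒         
          │▒▒▒        
          │           
          │           
          │           
          │Score:     
          │0          
          │           
          │           
          │           
          │           
          │           
          │           
          │           
          │           
          │           
          │           
          │           
          │           
          │           
          │           
          │           
          │           
          │           
          │           
          │           


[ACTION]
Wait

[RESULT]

          │Next:      
    ░░    │ ▒         
   ░░     │▒▒▒        
          │           
          │           
          │           
          │Score:     
          │0          
          │           
          │           
          │           
          │           
          │           
          │           
          │           
          │           
          │           
          │           
          │           
          │           
          │           
          │           
          │           
          │           
          │           
          │           
          │           


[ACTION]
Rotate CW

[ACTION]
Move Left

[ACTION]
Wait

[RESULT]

          │Next:      
          │ ▒         
  ░       │▒▒▒        
  ░░      │           
   ░      │           
          │           
          │Score:     
          │0          
          │           
          │           
          │           
          │           
          │           
          │           
          │           
          │           
          │           
          │           
          │           
          │           
          │           
          │           
          │           
          │           
          │           
          │           
          │           


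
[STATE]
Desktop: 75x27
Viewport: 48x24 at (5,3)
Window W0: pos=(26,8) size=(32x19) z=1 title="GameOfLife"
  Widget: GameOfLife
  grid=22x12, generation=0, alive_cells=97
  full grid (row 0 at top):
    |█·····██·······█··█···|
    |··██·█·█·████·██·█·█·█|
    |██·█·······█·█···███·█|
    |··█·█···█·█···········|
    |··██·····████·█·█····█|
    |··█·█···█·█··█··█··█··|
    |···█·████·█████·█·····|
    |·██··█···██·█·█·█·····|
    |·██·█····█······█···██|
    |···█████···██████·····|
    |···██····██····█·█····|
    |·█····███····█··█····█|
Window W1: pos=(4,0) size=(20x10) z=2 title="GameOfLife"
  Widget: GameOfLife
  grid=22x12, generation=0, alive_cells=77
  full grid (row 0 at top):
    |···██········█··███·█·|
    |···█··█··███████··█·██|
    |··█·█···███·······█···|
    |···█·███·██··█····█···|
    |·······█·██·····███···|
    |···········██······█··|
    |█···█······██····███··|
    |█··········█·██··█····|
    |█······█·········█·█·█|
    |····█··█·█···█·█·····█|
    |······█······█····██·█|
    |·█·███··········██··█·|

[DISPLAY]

Gen: 0            ┃                             
·█·███·██··█····█·┃                             
·····█·██·····███·┃                             
·········██······█┃                             
··█······██····███┃                             
·········█·██··█··┃  ┏━━━━━━━━━━━━━━━━━━━━━━━━━━
━━━━━━━━━━━━━━━━━━┛  ┃ GameOfLife               
                     ┠──────────────────────────
                     ┃Gen: 0                    
                     ┃█·····██·······█··█···    
                     ┃··██·█·█·████·██·█·█·█    
                     ┃██·█·······█·█···███·█    
                     ┃··█·█···█·█···········    
                     ┃··██·····████·█·█····█    
                     ┃··█·█···█·█··█··█··█··    
                     ┃···█·████·█████·█·····    
                     ┃·██··█···██·█·█·█·····    
                     ┃·██·█····█······█···██    
                     ┃···█████···██████·····    
                     ┃···██····██····█·█····    
                     ┃·█····███····█··█····█    
                     ┃                          
                     ┃                          
                     ┗━━━━━━━━━━━━━━━━━━━━━━━━━━


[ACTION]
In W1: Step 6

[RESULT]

Gen: 6            ┃                             
██·····█··███··█··┃                             
······██··██······┃                             
···········█······┃                             
················█·┃                             
·········█··██·█··┃  ┏━━━━━━━━━━━━━━━━━━━━━━━━━━
━━━━━━━━━━━━━━━━━━┛  ┃ GameOfLife               
                     ┠──────────────────────────
                     ┃Gen: 0                    
                     ┃█·····██·······█··█···    
                     ┃··██·█·█·████·██·█·█·█    
                     ┃██·█·······█·█···███·█    
                     ┃··█·█···█·█···········    
                     ┃··██·····████·█·█····█    
                     ┃··█·█···█·█··█··█··█··    
                     ┃···█·████·█████·█·····    
                     ┃·██··█···██·█·█·█·····    
                     ┃·██·█····█······█···██    
                     ┃···█████···██████·····    
                     ┃···██····██····█·█····    
                     ┃·█····███····█··█····█    
                     ┃                          
                     ┃                          
                     ┗━━━━━━━━━━━━━━━━━━━━━━━━━━


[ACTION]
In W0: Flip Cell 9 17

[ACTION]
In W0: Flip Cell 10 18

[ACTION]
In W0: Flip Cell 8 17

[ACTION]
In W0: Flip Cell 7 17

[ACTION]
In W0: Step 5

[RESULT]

Gen: 6            ┃                             
██·····█··███··█··┃                             
······██··██······┃                             
···········█······┃                             
················█·┃                             
·········█··██·█··┃  ┏━━━━━━━━━━━━━━━━━━━━━━━━━━
━━━━━━━━━━━━━━━━━━┛  ┃ GameOfLife               
                     ┠──────────────────────────
                     ┃Gen: 5                    
                     ┃···█··█··········█·██·    
                     ┃··█·····█··██····█···█    
                     ┃██·█···████··█····█··█    
                     ┃···█···█·········█···█    
                     ┃█·█·······█······█··█·    
                     ┃·████···█··█·······█··    
                     ┃···████···█····█·██···    
                     ┃·█······█·████·██·····    
                     ┃·█·██·······█·██······    
                     ┃·█···█····██··█·······    
                     ┃············█·█·······    
                     ┃·············█········    
                     ┃                          
                     ┃                          
                     ┗━━━━━━━━━━━━━━━━━━━━━━━━━━


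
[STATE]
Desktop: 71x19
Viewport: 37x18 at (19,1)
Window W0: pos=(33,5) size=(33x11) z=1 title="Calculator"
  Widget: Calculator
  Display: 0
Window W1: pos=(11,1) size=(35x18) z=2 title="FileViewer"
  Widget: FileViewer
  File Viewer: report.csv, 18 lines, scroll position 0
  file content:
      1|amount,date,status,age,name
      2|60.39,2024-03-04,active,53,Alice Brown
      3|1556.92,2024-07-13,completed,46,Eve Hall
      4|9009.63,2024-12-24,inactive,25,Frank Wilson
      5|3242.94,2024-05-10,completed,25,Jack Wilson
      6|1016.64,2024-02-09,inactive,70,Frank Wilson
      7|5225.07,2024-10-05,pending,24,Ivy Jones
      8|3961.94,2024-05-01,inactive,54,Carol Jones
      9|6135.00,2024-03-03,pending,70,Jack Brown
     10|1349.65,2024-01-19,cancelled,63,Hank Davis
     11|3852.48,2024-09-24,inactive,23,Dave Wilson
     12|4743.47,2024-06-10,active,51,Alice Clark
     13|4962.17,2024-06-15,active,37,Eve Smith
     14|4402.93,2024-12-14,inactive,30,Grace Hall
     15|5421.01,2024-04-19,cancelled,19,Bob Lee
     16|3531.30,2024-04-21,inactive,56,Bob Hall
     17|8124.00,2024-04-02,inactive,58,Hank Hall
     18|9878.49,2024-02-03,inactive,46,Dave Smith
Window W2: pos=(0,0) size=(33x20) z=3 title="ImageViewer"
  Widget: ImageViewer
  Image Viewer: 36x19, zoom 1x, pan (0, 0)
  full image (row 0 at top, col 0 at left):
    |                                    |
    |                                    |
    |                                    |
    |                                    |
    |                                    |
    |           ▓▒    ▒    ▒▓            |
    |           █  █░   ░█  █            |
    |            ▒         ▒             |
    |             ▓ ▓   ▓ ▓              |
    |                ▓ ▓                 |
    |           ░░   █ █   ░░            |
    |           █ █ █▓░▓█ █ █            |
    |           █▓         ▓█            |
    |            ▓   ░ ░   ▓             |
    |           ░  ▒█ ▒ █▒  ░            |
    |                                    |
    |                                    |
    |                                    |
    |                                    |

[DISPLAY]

             ┃━━━━━━━━━━━━┓          
─────────────┨            ┃          
             ┃────────────┨          
             ┃e,name     ▲┃          
             ┃ve,53,Alice█┃━━━━━━━━━━
             ┃mpleted,46,░┃          
             ┃active,25,F░┃──────────
    ▒▓       ┃mpleted,25,░┃          
 ░█  █       ┃active,70,F░┃┬───┐     
    ▒        ┃nding,24,Iv░┃│ ÷ │     
 ▓ ▓         ┃active,54,C░┃┼───┤     
▓            ┃nding,70,Ja░┃│ × │     
█   ░░       ┃ncelled,63,░┃┼───┤     
▓█ █ █       ┃active,23,D░┃│ - │     
    ▓█       ┃tive,51,Ali░┃━━━━━━━━━━
░   ▓        ┃tive,37,Eve░┃          
 █▒  ░       ┃active,30,G▼┃          
             ┃━━━━━━━━━━━━┛          


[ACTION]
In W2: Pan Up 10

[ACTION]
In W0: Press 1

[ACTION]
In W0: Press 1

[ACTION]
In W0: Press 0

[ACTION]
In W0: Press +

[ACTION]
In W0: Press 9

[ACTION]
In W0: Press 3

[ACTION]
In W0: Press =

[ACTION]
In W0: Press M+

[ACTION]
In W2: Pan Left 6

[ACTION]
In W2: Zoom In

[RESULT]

             ┃━━━━━━━━━━━━┓          
─────────────┨            ┃          
             ┃────────────┨          
             ┃e,name     ▲┃          
             ┃ve,53,Alice█┃━━━━━━━━━━
             ┃mpleted,46,░┃          
             ┃active,25,F░┃──────────
             ┃mpleted,25,░┃          
             ┃active,70,F░┃┬───┐     
             ┃nding,24,Iv░┃│ ÷ │     
             ┃active,54,C░┃┼───┤     
             ┃nding,70,Ja░┃│ × │     
    ▓▓▒▒     ┃ncelled,63,░┃┼───┤     
    ▓▓▒▒     ┃active,23,D░┃│ - │     
    ██    ██░┃tive,51,Ali░┃━━━━━━━━━━
    ██    ██░┃tive,37,Eve░┃          
      ▒▒     ┃active,30,G▼┃          
      ▒▒     ┃━━━━━━━━━━━━┛          


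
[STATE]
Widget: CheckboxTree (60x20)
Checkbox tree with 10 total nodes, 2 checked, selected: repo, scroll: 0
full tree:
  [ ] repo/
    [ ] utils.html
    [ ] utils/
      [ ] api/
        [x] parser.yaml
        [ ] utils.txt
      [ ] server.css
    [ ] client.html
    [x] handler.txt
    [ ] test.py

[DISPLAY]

>[-] repo/                                                  
   [ ] utils.html                                           
   [-] utils/                                               
     [-] api/                                               
       [x] parser.yaml                                      
       [ ] utils.txt                                        
     [ ] server.css                                         
   [ ] client.html                                          
   [x] handler.txt                                          
   [ ] test.py                                              
                                                            
                                                            
                                                            
                                                            
                                                            
                                                            
                                                            
                                                            
                                                            
                                                            


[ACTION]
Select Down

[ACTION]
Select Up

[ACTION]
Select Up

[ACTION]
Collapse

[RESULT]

>[-] repo/                                                  
                                                            
                                                            
                                                            
                                                            
                                                            
                                                            
                                                            
                                                            
                                                            
                                                            
                                                            
                                                            
                                                            
                                                            
                                                            
                                                            
                                                            
                                                            
                                                            


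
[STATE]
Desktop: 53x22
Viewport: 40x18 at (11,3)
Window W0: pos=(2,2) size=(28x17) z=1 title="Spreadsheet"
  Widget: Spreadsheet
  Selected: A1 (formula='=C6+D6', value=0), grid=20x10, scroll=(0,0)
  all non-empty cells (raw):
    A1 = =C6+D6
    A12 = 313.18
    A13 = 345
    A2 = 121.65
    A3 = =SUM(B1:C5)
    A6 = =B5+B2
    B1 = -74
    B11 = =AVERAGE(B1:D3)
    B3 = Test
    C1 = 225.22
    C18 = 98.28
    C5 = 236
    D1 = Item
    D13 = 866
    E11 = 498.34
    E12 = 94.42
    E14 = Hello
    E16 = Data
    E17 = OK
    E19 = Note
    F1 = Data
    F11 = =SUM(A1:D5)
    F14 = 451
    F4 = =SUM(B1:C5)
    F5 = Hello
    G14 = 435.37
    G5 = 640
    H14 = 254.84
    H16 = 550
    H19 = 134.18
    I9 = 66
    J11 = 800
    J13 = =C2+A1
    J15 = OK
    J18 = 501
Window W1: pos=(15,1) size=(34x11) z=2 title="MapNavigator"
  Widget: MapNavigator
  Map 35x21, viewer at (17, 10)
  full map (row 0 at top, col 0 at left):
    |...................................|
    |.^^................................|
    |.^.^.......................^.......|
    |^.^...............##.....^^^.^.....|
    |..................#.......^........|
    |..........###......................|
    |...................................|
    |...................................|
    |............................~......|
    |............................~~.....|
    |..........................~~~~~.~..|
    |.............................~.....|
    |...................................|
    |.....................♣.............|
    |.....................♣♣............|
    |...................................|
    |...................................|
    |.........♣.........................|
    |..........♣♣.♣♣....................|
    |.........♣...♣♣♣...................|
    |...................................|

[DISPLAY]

heet┠────────────────────────────────┨  
────┃................................┃  
D6  ┃...........................~....┃  
    ┃...........................~~...┃  
----┃................@........~~~~~.~┃  
 [0]┃............................~...┃  
1.65┃................................┃  
7.22┃....................♣...........┃  
   0┗━━━━━━━━━━━━━━━━━━━━━━━━━━━━━━━━┛  
   0       0     2┃                     
   0       0      ┃                     
   0       0      ┃                     
   0       0      ┃                     
   0       0      ┃                     
   0       0      ┃                     
━━━━━━━━━━━━━━━━━━┛                     
                                        
                                        


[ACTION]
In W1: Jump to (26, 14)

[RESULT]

heet┠────────────────────────────────┨  
────┃...................~.....       ┃  
D6  ┃.........................       ┃  
    ┃...........♣.............       ┃  
----┃...........♣♣...@........       ┃  
 [0]┃.........................       ┃  
1.65┃.........................       ┃  
7.22┃.........................       ┃  
   0┗━━━━━━━━━━━━━━━━━━━━━━━━━━━━━━━━┛  
   0       0     2┃                     
   0       0      ┃                     
   0       0      ┃                     
   0       0      ┃                     
   0       0      ┃                     
   0       0      ┃                     
━━━━━━━━━━━━━━━━━━┛                     
                                        
                                        


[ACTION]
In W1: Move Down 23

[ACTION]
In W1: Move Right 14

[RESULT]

heet┠────────────────────────────────┨  
────┃.................               ┃  
D6  ┃.................               ┃  
    ┃.................               ┃  
----┃................@               ┃  
 [0]┃                                ┃  
1.65┃                                ┃  
7.22┃                                ┃  
   0┗━━━━━━━━━━━━━━━━━━━━━━━━━━━━━━━━┛  
   0       0     2┃                     
   0       0      ┃                     
   0       0      ┃                     
   0       0      ┃                     
   0       0      ┃                     
   0       0      ┃                     
━━━━━━━━━━━━━━━━━━┛                     
                                        
                                        


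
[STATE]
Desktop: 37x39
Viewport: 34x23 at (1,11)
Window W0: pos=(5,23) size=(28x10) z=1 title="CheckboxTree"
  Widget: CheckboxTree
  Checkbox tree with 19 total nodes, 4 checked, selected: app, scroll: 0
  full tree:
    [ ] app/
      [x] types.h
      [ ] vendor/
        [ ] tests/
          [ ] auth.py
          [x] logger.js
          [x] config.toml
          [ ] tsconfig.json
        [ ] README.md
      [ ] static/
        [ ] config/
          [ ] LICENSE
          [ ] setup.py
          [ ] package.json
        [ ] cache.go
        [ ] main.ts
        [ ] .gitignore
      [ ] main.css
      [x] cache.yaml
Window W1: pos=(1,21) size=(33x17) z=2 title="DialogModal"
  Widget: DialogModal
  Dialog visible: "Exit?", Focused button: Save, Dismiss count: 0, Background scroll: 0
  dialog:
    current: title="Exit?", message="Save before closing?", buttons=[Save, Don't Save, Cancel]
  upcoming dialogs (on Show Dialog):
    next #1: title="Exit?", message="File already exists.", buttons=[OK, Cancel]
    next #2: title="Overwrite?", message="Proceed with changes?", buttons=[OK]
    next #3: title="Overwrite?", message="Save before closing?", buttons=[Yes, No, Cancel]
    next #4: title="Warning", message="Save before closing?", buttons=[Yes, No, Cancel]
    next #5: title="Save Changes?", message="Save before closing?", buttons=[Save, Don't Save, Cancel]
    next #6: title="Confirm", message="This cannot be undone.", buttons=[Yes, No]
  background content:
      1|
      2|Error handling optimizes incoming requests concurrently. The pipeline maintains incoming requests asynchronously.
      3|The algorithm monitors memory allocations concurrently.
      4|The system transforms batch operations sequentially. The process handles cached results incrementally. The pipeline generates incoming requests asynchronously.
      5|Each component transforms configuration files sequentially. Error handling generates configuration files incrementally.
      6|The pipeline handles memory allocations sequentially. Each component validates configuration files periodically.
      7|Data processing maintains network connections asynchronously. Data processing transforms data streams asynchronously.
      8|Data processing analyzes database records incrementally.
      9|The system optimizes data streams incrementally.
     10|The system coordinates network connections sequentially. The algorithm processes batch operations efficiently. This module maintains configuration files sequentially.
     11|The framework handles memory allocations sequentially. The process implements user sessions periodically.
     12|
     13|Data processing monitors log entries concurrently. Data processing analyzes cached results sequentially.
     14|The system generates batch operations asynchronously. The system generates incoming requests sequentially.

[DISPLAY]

                                  
                                  
                                  
                                  
                                  
                                  
                                  
                                  
                                  
                                  
┏━━━━━━━━━━━━━━━━━━━━━━━━━━━━━━━┓ 
┃ DialogModal                   ┃ 
┠───────────────────────────────┨ 
┃                               ┃ 
┃Error handling optimizes incomi┃ 
┃The algorithm monitors memory a┃ 
┃The system transforms batch ope┃ 
┃Ea┌─────────────────────────┐fi┃ 
┃Th│          Exit?          │ll┃ 
┃Da│   Save before closing?  │wo┃ 
┃Da│[Save]  Don't Save   Canc│ba┃ 
┃Th└─────────────────────────┘ea┃ 
┃The system coordinates network ┃ 


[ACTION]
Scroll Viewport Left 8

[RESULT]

                                  
                                  
                                  
                                  
                                  
                                  
                                  
                                  
                                  
                                  
 ┏━━━━━━━━━━━━━━━━━━━━━━━━━━━━━━━┓
 ┃ DialogModal                   ┃
 ┠───────────────────────────────┨
 ┃                               ┃
 ┃Error handling optimizes incomi┃
 ┃The algorithm monitors memory a┃
 ┃The system transforms batch ope┃
 ┃Ea┌─────────────────────────┐fi┃
 ┃Th│          Exit?          │ll┃
 ┃Da│   Save before closing?  │wo┃
 ┃Da│[Save]  Don't Save   Canc│ba┃
 ┃Th└─────────────────────────┘ea┃
 ┃The system coordinates network ┃


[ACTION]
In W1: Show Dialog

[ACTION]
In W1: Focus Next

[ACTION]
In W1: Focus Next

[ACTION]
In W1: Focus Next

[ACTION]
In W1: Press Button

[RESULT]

                                  
                                  
                                  
                                  
                                  
                                  
                                  
                                  
                                  
                                  
 ┏━━━━━━━━━━━━━━━━━━━━━━━━━━━━━━━┓
 ┃ DialogModal                   ┃
 ┠───────────────────────────────┨
 ┃                               ┃
 ┃Error handling optimizes incomi┃
 ┃The algorithm monitors memory a┃
 ┃The system transforms batch ope┃
 ┃Each component transforms confi┃
 ┃The pipeline handles memory all┃
 ┃Data processing maintains netwo┃
 ┃Data processing analyzes databa┃
 ┃The system optimizes data strea┃
 ┃The system coordinates network ┃


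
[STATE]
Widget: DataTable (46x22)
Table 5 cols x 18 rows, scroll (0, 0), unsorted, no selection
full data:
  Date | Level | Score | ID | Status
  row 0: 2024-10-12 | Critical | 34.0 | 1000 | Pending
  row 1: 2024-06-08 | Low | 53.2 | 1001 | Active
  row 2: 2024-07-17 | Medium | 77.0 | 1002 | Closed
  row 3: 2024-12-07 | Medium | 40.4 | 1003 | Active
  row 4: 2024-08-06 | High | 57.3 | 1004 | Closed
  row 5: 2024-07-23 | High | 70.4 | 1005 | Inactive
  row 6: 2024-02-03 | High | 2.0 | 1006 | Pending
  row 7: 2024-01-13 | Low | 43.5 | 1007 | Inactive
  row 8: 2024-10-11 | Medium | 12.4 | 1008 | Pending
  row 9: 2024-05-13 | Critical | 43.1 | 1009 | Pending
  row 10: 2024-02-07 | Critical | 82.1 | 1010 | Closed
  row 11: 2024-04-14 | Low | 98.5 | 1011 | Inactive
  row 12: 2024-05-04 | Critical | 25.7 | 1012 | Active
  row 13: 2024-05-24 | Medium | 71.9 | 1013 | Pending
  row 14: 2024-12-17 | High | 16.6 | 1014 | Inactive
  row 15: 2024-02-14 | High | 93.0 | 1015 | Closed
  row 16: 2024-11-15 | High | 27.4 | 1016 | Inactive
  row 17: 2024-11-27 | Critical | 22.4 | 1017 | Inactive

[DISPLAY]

Date      │Level   │Score│ID  │Status         
──────────┼────────┼─────┼────┼────────       
2024-10-12│Critical│34.0 │1000│Pending        
2024-06-08│Low     │53.2 │1001│Active         
2024-07-17│Medium  │77.0 │1002│Closed         
2024-12-07│Medium  │40.4 │1003│Active         
2024-08-06│High    │57.3 │1004│Closed         
2024-07-23│High    │70.4 │1005│Inactive       
2024-02-03│High    │2.0  │1006│Pending        
2024-01-13│Low     │43.5 │1007│Inactive       
2024-10-11│Medium  │12.4 │1008│Pending        
2024-05-13│Critical│43.1 │1009│Pending        
2024-02-07│Critical│82.1 │1010│Closed         
2024-04-14│Low     │98.5 │1011│Inactive       
2024-05-04│Critical│25.7 │1012│Active         
2024-05-24│Medium  │71.9 │1013│Pending        
2024-12-17│High    │16.6 │1014│Inactive       
2024-02-14│High    │93.0 │1015│Closed         
2024-11-15│High    │27.4 │1016│Inactive       
2024-11-27│Critical│22.4 │1017│Inactive       
                                              
                                              


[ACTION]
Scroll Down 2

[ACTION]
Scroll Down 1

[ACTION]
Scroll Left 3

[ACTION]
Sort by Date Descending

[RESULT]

Date     ▼│Level   │Score│ID  │Status         
──────────┼────────┼─────┼────┼────────       
2024-12-17│High    │16.6 │1014│Inactive       
2024-12-07│Medium  │40.4 │1003│Active         
2024-11-27│Critical│22.4 │1017│Inactive       
2024-11-15│High    │27.4 │1016│Inactive       
2024-10-12│Critical│34.0 │1000│Pending        
2024-10-11│Medium  │12.4 │1008│Pending        
2024-08-06│High    │57.3 │1004│Closed         
2024-07-23│High    │70.4 │1005│Inactive       
2024-07-17│Medium  │77.0 │1002│Closed         
2024-06-08│Low     │53.2 │1001│Active         
2024-05-24│Medium  │71.9 │1013│Pending        
2024-05-13│Critical│43.1 │1009│Pending        
2024-05-04│Critical│25.7 │1012│Active         
2024-04-14│Low     │98.5 │1011│Inactive       
2024-02-14│High    │93.0 │1015│Closed         
2024-02-07│Critical│82.1 │1010│Closed         
2024-02-03│High    │2.0  │1006│Pending        
2024-01-13│Low     │43.5 │1007│Inactive       
                                              
                                              


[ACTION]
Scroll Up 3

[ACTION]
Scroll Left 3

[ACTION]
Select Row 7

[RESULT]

Date     ▼│Level   │Score│ID  │Status         
──────────┼────────┼─────┼────┼────────       
2024-12-17│High    │16.6 │1014│Inactive       
2024-12-07│Medium  │40.4 │1003│Active         
2024-11-27│Critical│22.4 │1017│Inactive       
2024-11-15│High    │27.4 │1016│Inactive       
2024-10-12│Critical│34.0 │1000│Pending        
2024-10-11│Medium  │12.4 │1008│Pending        
2024-08-06│High    │57.3 │1004│Closed         
>024-07-23│High    │70.4 │1005│Inactive       
2024-07-17│Medium  │77.0 │1002│Closed         
2024-06-08│Low     │53.2 │1001│Active         
2024-05-24│Medium  │71.9 │1013│Pending        
2024-05-13│Critical│43.1 │1009│Pending        
2024-05-04│Critical│25.7 │1012│Active         
2024-04-14│Low     │98.5 │1011│Inactive       
2024-02-14│High    │93.0 │1015│Closed         
2024-02-07│Critical│82.1 │1010│Closed         
2024-02-03│High    │2.0  │1006│Pending        
2024-01-13│Low     │43.5 │1007│Inactive       
                                              
                                              


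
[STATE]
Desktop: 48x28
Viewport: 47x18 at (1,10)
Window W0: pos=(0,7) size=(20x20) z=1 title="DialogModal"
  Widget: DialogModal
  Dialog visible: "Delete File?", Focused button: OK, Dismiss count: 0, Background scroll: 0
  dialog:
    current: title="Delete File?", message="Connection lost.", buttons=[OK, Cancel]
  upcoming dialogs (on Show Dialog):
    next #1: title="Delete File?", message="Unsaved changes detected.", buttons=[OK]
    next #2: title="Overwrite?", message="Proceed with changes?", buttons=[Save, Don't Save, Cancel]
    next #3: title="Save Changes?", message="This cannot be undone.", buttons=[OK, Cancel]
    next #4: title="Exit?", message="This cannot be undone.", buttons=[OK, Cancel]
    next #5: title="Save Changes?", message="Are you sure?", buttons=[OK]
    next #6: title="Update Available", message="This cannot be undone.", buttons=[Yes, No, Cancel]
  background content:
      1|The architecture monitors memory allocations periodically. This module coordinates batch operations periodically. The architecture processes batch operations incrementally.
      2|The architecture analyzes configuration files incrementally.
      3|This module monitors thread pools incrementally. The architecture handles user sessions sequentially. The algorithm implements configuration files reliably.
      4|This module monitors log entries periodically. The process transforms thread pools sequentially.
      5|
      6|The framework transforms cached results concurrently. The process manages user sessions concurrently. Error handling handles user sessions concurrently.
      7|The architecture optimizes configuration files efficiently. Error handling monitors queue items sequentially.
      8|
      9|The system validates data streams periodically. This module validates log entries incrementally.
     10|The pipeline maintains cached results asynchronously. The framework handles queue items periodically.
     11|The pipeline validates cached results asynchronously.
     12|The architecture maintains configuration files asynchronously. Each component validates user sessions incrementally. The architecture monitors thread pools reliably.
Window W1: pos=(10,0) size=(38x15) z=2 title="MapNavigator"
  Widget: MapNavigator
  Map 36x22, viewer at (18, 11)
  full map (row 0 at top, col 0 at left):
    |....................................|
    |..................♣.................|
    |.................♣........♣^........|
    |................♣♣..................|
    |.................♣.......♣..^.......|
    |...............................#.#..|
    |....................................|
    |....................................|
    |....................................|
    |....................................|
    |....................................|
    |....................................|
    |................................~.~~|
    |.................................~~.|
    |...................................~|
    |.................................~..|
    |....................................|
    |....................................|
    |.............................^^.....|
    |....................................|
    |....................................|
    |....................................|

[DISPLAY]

The archi┃.................................~~.┃
The archi┃...................................~┃
This modu┃.................................~..┃
This modu┃....................................┃
         ┗━━━━━━━━━━━━━━━━━━━━━━━━━━━━━━━━━━━━┛
Th┌────────────┐an┃                            
Th│Delete File?│ o┃                            
  │Connection l│  ┃                            
Th│[OK]  Cancel│at┃                            
Th└────────────┘nt┃                            
The pipeline valid┃                            
The architecture m┃                            
                  ┃                            
                  ┃                            
                  ┃                            
                  ┃                            
━━━━━━━━━━━━━━━━━━┛                            
                                               


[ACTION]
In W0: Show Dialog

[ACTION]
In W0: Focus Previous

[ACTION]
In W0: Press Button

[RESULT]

The archi┃.................................~~.┃
The archi┃...................................~┃
This modu┃.................................~..┃
This modu┃....................................┃
         ┗━━━━━━━━━━━━━━━━━━━━━━━━━━━━━━━━━━━━┛
The framework tran┃                            
The architecture o┃                            
                  ┃                            
The system validat┃                            
The pipeline maint┃                            
The pipeline valid┃                            
The architecture m┃                            
                  ┃                            
                  ┃                            
                  ┃                            
                  ┃                            
━━━━━━━━━━━━━━━━━━┛                            
                                               
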